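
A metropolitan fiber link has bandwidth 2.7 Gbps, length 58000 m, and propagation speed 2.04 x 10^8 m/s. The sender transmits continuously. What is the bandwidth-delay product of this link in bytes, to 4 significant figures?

95960 bytes

Propagation delay = 58000 / 204000000 = 0.000284314 s.
BDP = R × t_prop = 2700000000 × 0.000284314 = 767647 bits.
In bytes: 767647/8 = 95960 bytes.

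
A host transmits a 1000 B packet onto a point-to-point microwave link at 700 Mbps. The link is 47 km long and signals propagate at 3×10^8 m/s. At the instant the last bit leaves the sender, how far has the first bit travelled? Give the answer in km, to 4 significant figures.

3.429 km

t_tx = L/R = 8000/700000000 = 1.14286e-05 s.
Distance = s × t_tx = 300000000 × 1.14286e-05 = 3.429 km.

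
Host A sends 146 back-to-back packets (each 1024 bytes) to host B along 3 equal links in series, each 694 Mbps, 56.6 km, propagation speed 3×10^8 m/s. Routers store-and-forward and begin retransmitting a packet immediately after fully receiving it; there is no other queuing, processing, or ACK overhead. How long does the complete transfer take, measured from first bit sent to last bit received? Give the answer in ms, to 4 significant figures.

Per-hop transmission t_tx = L/R = 8192/694000000 = 0.011804 ms.
Per-hop propagation t_prop = 56600/300000000 = 0.188667 ms.
Pipeline fill: first packet needs 3·t_tx to clear all hops; remaining 145 packets each add one t_tx.
Total = (3+146-1)·t_tx + 3·t_prop = 148·0.011804 + 3·0.188667 = 2.313 ms.

2.313 ms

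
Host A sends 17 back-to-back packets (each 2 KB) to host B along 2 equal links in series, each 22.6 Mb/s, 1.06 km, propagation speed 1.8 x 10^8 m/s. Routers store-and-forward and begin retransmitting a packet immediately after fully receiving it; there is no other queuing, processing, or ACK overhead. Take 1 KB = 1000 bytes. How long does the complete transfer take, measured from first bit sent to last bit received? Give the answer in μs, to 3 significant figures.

12800 μs

Per-hop transmission t_tx = L/R = 16000/22600000 = 707.965 μs.
Per-hop propagation t_prop = 1060/180000000 = 5.88889 μs.
Pipeline fill: first packet needs 2·t_tx to clear all hops; remaining 16 packets each add one t_tx.
Total = (2+17-1)·t_tx + 2·t_prop = 18·707.965 + 2·5.88889 = 12800 μs.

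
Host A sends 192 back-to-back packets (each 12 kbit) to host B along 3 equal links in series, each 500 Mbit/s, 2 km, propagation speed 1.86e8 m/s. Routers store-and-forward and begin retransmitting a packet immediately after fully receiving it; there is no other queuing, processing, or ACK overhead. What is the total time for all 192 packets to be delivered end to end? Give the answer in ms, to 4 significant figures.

Per-hop transmission t_tx = L/R = 12000/500000000 = 0.024 ms.
Per-hop propagation t_prop = 2000/186000000 = 0.0107527 ms.
Pipeline fill: first packet needs 3·t_tx to clear all hops; remaining 191 packets each add one t_tx.
Total = (3+192-1)·t_tx + 3·t_prop = 194·0.024 + 3·0.0107527 = 4.688 ms.

4.688 ms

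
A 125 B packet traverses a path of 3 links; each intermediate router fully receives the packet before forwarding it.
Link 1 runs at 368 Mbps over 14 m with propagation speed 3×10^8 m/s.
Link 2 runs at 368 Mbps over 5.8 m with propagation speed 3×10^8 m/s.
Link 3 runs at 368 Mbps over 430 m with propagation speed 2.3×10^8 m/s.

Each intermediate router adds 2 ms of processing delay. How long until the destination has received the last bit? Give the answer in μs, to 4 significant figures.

4010 μs

L = 125 × 8 = 1000 bits.
Transmission delay per hop = L/R = 1000/368000000 = 2.71739 μs; 3 hops → 8.15217 μs.
Propagation delays (d/s per hop): 0.0466667, 0.0193333, 1.86957 μs; sum = 1.93557 μs.
Processing at 2 router(s): 2 × 2 ms = 4000 μs.
End-to-end = 4010 μs.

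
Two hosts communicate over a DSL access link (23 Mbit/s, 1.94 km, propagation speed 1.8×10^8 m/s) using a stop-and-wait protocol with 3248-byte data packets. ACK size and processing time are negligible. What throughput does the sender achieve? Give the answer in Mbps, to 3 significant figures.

t_tx = L/R = 25984/23000000 = 0.00112974 s.
t_prop = 1940/180000000 = 1.07778e-05 s; RTT = 2.15556e-05 s.
Cycle = t_tx + RTT = 0.00115129 s.
Throughput = L / cycle = 25984 / 0.00115129 = 22.6 Mbps.

22.6 Mbps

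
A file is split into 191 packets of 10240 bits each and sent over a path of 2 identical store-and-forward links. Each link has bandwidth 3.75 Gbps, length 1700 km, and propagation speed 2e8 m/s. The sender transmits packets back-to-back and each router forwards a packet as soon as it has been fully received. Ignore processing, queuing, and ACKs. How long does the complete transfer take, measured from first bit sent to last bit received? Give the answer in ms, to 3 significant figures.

17.5 ms

Per-hop transmission t_tx = L/R = 10240/3750000000 = 0.00273067 ms.
Per-hop propagation t_prop = 1700000/200000000 = 8.5 ms.
Pipeline fill: first packet needs 2·t_tx to clear all hops; remaining 190 packets each add one t_tx.
Total = (2+191-1)·t_tx + 2·t_prop = 192·0.00273067 + 2·8.5 = 17.5 ms.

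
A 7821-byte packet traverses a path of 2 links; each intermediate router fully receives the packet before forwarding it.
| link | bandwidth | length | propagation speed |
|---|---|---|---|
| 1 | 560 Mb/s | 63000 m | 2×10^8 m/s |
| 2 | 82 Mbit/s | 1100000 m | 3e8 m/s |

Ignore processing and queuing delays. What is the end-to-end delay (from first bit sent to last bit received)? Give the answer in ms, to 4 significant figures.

4.856 ms

L = 7821 × 8 = 62568 bits.
Transmission delays (L/R per hop): 0.111729, 0.763024 ms; sum = 0.874753 ms.
Propagation delays (d/s per hop): 0.315, 3.66667 ms; sum = 3.98167 ms.
End-to-end = 4.856 ms.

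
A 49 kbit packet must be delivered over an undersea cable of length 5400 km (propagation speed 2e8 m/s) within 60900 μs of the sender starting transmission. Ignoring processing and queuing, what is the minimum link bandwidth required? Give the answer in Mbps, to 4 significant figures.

1.445 Mbps

Propagation delay = 5400000 / 200000000 = 27000 μs.
Transmission budget = 60900 − 27000 = 33900 μs.
R ≥ L / t_tx = 49000 bits / 0.0339 s = 1.445 Mbps.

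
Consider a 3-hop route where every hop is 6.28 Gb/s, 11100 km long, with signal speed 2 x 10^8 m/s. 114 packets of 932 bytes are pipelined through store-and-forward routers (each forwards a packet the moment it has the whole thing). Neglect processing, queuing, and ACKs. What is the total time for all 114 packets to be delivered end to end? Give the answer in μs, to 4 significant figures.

166600 μs

Per-hop transmission t_tx = L/R = 7456/6280000000 = 1.18726 μs.
Per-hop propagation t_prop = 11100000/200000000 = 55500 μs.
Pipeline fill: first packet needs 3·t_tx to clear all hops; remaining 113 packets each add one t_tx.
Total = (3+114-1)·t_tx + 3·t_prop = 116·1.18726 + 3·55500 = 166600 μs.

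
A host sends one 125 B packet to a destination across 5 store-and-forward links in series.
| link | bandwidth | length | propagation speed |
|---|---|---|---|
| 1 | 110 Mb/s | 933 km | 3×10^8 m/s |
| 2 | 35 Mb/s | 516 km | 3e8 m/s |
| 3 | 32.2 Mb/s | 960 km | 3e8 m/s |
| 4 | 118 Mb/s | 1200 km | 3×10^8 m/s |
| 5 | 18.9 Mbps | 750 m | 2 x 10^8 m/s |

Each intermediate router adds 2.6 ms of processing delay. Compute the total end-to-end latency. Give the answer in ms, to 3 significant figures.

L = 125 × 8 = 1000 bits.
Transmission delays (L/R per hop): 0.00909091, 0.0285714, 0.0310559, 0.00847458, 0.0529101 ms; sum = 0.130103 ms.
Propagation delays (d/s per hop): 3.11, 1.72, 3.2, 4, 0.00375 ms; sum = 12.0338 ms.
Processing at 4 router(s): 4 × 2.6 ms = 10.4 ms.
End-to-end = 22.6 ms.

22.6 ms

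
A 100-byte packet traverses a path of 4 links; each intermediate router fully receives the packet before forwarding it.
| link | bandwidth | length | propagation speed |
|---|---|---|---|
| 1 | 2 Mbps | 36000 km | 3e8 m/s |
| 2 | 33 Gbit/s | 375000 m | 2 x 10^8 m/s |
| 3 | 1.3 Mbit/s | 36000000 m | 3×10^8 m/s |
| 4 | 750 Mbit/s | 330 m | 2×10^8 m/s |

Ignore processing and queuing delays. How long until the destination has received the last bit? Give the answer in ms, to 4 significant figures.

242.9 ms

L = 100 × 8 = 800 bits.
Transmission delays (L/R per hop): 0.4, 2.42424e-05, 0.615385, 0.00106667 ms; sum = 1.01648 ms.
Propagation delays (d/s per hop): 120, 1.875, 120, 0.00165 ms; sum = 241.877 ms.
End-to-end = 242.9 ms.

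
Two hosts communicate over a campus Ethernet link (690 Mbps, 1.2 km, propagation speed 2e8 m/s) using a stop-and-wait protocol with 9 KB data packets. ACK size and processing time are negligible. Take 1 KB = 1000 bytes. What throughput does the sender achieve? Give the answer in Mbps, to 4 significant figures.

t_tx = L/R = 72000/690000000 = 0.000104348 s.
t_prop = 1200/200000000 = 6e-06 s; RTT = 1.2e-05 s.
Cycle = t_tx + RTT = 0.000116348 s.
Throughput = L / cycle = 72000 / 0.000116348 = 618.8 Mbps.

618.8 Mbps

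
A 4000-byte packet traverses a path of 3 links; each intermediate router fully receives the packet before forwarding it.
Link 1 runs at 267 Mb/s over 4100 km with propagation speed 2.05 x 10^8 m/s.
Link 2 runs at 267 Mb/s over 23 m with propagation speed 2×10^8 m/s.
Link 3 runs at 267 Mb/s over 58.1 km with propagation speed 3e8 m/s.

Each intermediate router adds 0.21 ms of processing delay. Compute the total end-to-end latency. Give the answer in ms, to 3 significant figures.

21.0 ms

L = 4000 × 8 = 32000 bits.
Transmission delay per hop = L/R = 32000/267000000 = 0.11985 ms; 3 hops → 0.359551 ms.
Propagation delays (d/s per hop): 20, 0.000115, 0.193667 ms; sum = 20.1938 ms.
Processing at 2 router(s): 2 × 0.21 ms = 0.42 ms.
End-to-end = 21.0 ms.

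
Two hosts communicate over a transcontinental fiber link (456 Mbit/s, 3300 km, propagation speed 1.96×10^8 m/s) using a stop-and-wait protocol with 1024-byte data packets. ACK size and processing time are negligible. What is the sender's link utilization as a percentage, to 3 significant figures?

t_tx = L/R = 8192/456000000 = 1.79649e-05 s.
t_prop = 3300000/196000000 = 0.0168367 s; RTT = 0.0336735 s.
Cycle = t_tx + RTT = 0.0336914 s.
Utilization = t_tx / cycle = 1.79649e-05/0.0336914 = 0.0533 %.

0.0533 %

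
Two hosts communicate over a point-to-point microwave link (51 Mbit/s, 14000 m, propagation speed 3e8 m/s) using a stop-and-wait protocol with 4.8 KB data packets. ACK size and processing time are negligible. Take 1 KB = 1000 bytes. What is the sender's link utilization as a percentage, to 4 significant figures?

t_tx = L/R = 38400/51000000 = 0.000752941 s.
t_prop = 14000/300000000 = 4.66667e-05 s; RTT = 9.33333e-05 s.
Cycle = t_tx + RTT = 0.000846275 s.
Utilization = t_tx / cycle = 0.000752941/0.000846275 = 88.97 %.

88.97 %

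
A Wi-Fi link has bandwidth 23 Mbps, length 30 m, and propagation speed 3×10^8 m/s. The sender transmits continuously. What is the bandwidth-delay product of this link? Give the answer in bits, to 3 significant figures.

2.30 bits

Propagation delay = 30 / 300000000 = 1e-07 s.
BDP = R × t_prop = 23000000 × 1e-07 = 2.3 bits.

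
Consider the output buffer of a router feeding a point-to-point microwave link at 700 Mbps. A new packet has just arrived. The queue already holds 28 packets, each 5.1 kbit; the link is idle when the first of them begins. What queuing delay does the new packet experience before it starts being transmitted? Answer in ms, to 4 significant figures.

Each queued packet: L/R = 5100/700000000 = 0.00728571 ms.
28 queued → 0.204 ms.
Queuing delay = 0.2040 ms.

0.2040 ms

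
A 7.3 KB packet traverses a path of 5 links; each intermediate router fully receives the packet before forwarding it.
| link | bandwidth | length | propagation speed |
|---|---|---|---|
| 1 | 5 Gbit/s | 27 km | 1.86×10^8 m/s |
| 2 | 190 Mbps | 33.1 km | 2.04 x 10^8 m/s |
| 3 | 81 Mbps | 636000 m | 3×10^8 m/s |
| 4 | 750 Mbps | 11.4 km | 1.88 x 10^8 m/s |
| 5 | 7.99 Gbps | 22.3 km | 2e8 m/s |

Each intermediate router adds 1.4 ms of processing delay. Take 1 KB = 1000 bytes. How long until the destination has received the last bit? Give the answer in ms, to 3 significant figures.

L = 58400 bits.
Transmission delays (L/R per hop): 0.01168, 0.307368, 0.720988, 0.0778667, 0.00730914 ms; sum = 1.12521 ms.
Propagation delays (d/s per hop): 0.145161, 0.162255, 2.12, 0.0606383, 0.1115 ms; sum = 2.59955 ms.
Processing at 4 router(s): 4 × 1.4 ms = 5.6 ms.
End-to-end = 9.32 ms.

9.32 ms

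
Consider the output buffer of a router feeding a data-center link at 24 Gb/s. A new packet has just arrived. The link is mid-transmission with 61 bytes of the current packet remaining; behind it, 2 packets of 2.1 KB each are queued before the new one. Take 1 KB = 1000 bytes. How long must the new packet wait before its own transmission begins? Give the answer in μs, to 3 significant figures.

1.42 μs

Each queued packet: L/R = 16800/24000000000 = 0.7 μs.
2 queued → 1.4 μs.
Plus remaining 488 bits of current packet: 0.0203333 μs.
Queuing delay = 1.42 μs.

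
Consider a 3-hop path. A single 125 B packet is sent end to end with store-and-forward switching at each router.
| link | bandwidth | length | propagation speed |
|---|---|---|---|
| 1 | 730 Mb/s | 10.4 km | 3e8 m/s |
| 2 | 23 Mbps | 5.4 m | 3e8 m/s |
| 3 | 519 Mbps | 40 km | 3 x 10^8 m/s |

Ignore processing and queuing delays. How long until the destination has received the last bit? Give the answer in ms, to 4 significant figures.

0.2148 ms

L = 125 × 8 = 1000 bits.
Transmission delays (L/R per hop): 0.00136986, 0.0434783, 0.00192678 ms; sum = 0.0467749 ms.
Propagation delays (d/s per hop): 0.0346667, 1.8e-05, 0.133333 ms; sum = 0.168018 ms.
End-to-end = 0.2148 ms.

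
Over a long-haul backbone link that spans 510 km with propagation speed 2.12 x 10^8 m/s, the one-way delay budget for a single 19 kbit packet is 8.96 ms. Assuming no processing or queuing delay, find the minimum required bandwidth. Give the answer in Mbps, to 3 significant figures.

Propagation delay = 510000 / 212000000 = 2.40566 ms.
Transmission budget = 8.96 − 2.40566 = 6.55434 ms.
R ≥ L / t_tx = 19000 bits / 0.00655434 s = 2.90 Mbps.

2.90 Mbps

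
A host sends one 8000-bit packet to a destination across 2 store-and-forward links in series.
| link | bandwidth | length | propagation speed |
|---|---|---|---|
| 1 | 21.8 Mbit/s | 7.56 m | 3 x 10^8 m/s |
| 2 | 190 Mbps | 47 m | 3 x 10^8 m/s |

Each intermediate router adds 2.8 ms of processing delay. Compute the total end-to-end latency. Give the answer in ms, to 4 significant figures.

Transmission delays (L/R per hop): 0.366972, 0.0421053 ms; sum = 0.409078 ms.
Propagation delays (d/s per hop): 2.52e-05, 0.000156667 ms; sum = 0.000181867 ms.
Processing at 1 router(s): 1 × 2.8 ms = 2.8 ms.
End-to-end = 3.209 ms.

3.209 ms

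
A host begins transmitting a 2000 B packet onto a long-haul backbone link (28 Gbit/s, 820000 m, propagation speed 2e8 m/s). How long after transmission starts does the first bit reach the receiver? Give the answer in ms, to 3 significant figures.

4.10 ms

First bit experiences only propagation delay: d/s = 820000/200000000 = 4.10 ms.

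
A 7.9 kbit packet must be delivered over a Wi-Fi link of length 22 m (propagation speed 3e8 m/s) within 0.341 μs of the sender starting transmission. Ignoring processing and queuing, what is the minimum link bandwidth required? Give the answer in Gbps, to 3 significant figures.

Propagation delay = 22 / 300000000 = 0.0733333 μs.
Transmission budget = 0.341 − 0.0733333 = 0.267667 μs.
R ≥ L / t_tx = 7900 bits / 2.67667e-07 s = 29.5 Gbps.

29.5 Gbps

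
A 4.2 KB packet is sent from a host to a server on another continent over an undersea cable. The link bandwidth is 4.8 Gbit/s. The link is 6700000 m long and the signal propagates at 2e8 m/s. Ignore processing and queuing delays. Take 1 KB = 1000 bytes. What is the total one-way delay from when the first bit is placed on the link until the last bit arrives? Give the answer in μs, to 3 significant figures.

33500 μs

L = 33600 bits.
Transmission delay = L/R = 33600 / 4800000000 = 7 μs.
Propagation delay = d/s = 6700000 m / 200000000 m/s = 33500 μs.
Total = 33500 μs.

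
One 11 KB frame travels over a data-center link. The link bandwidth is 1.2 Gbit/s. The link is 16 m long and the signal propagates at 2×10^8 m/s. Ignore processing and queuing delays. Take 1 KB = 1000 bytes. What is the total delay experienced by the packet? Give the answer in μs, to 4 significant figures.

73.41 μs

L = 88000 bits.
Transmission delay = L/R = 88000 / 1200000000 = 73.3333 μs.
Propagation delay = d/s = 16 m / 200000000 m/s = 0.08 μs.
Total = 73.41 μs.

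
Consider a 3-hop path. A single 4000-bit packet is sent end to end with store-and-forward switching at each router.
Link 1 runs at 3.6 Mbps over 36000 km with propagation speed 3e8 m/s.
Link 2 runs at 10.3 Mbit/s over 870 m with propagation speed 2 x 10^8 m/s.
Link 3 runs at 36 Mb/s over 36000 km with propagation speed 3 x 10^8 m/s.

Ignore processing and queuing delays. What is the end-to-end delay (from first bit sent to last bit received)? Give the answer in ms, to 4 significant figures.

Transmission delays (L/R per hop): 1.11111, 0.38835, 0.111111 ms; sum = 1.61057 ms.
Propagation delays (d/s per hop): 120, 0.00435, 120 ms; sum = 240.004 ms.
End-to-end = 241.6 ms.

241.6 ms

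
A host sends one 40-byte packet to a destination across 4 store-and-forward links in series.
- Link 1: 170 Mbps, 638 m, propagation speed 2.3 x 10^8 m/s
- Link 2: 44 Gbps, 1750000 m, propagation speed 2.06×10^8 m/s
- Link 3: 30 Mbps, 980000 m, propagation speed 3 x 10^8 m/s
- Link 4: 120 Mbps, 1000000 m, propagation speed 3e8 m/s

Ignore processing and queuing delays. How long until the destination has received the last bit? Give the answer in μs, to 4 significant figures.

15110 μs

L = 40 × 8 = 320 bits.
Transmission delays (L/R per hop): 1.88235, 0.00727273, 10.6667, 2.66667 μs; sum = 15.223 μs.
Propagation delays (d/s per hop): 2.77391, 8495.15, 3266.67, 3333.33 μs; sum = 15097.9 μs.
End-to-end = 15110 μs.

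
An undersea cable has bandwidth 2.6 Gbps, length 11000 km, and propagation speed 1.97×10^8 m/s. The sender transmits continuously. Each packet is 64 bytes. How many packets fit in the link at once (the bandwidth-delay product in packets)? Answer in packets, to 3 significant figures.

284000 packets

Propagation delay = 11000000 / 197000000 = 0.0558376 s.
BDP = R × t_prop = 2600000000 × 0.0558376 = 145178000 bits.
In packets of 512 bits: 284000 packets.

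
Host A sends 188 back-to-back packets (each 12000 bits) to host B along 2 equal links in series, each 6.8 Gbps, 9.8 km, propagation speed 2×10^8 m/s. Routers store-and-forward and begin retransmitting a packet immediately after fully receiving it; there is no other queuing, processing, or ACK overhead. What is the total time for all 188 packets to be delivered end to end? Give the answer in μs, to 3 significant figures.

432 μs

Per-hop transmission t_tx = L/R = 12000/6800000000 = 1.76471 μs.
Per-hop propagation t_prop = 9800/200000000 = 49 μs.
Pipeline fill: first packet needs 2·t_tx to clear all hops; remaining 187 packets each add one t_tx.
Total = (2+188-1)·t_tx + 2·t_prop = 189·1.76471 + 2·49 = 432 μs.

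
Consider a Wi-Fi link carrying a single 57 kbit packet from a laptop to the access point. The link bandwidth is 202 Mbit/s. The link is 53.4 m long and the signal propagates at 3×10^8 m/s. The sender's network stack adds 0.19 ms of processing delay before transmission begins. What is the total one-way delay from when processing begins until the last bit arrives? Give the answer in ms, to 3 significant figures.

L = 57000 bits.
Transmission delay = L/R = 57000 / 202000000 = 0.282178 ms.
Propagation delay = d/s = 53.4 m / 300000000 m/s = 0.000178 ms.
Plus processing delay 0.19 ms = 0.19 ms.
Total = 0.472 ms.

0.472 ms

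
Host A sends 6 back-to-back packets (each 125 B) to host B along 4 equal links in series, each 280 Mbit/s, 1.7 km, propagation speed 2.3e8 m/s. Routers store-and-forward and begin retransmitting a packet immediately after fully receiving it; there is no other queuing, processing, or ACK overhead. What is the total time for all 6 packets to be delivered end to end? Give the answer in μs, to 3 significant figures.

Per-hop transmission t_tx = L/R = 1000/280000000 = 3.57143 μs.
Per-hop propagation t_prop = 1700/2.3e+08 = 7.3913 μs.
Pipeline fill: first packet needs 4·t_tx to clear all hops; remaining 5 packets each add one t_tx.
Total = (4+6-1)·t_tx + 4·t_prop = 9·3.57143 + 4·7.3913 = 61.7 μs.

61.7 μs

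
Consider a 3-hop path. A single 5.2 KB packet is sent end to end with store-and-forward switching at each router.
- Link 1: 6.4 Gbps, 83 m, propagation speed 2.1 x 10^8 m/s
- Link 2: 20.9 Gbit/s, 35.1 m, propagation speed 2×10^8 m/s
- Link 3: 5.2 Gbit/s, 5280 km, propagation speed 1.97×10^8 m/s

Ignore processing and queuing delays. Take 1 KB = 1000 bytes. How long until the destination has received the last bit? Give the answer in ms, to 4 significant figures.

26.82 ms

L = 41600 bits.
Transmission delays (L/R per hop): 0.0065, 0.00199043, 0.008 ms; sum = 0.0164904 ms.
Propagation delays (d/s per hop): 0.000395238, 0.0001755, 26.802 ms; sum = 26.8026 ms.
End-to-end = 26.82 ms.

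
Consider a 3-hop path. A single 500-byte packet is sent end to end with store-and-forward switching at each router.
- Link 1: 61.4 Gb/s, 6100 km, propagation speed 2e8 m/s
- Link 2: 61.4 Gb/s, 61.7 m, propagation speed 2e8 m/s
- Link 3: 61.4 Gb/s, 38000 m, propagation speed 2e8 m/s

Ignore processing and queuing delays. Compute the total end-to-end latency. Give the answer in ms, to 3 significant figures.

L = 500 × 8 = 4000 bits.
Transmission delay per hop = L/R = 4000/61400000000 = 6.51466e-05 ms; 3 hops → 0.00019544 ms.
Propagation delays (d/s per hop): 30.5, 0.0003085, 0.19 ms; sum = 30.6903 ms.
End-to-end = 30.7 ms.

30.7 ms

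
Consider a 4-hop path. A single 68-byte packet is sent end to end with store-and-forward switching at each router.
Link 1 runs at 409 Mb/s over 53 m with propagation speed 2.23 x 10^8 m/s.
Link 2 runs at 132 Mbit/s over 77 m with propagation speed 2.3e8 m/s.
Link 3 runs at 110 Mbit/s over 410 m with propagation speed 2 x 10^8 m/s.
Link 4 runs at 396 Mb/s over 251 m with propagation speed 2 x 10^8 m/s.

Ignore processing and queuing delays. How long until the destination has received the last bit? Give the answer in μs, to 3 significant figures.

L = 68 × 8 = 544 bits.
Transmission delays (L/R per hop): 1.33007, 4.12121, 4.94545, 1.37374 μs; sum = 11.7705 μs.
Propagation delays (d/s per hop): 0.237668, 0.334783, 2.05, 1.255 μs; sum = 3.87745 μs.
End-to-end = 15.6 μs.

15.6 μs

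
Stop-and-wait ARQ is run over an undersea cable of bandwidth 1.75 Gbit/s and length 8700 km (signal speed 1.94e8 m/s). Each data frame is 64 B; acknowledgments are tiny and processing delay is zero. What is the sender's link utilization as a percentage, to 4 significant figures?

t_tx = L/R = 512/1750000000 = 2.92571e-07 s.
t_prop = 8700000/194000000 = 0.0448454 s; RTT = 0.0896907 s.
Cycle = t_tx + RTT = 0.089691 s.
Utilization = t_tx / cycle = 2.92571e-07/0.089691 = 0.0003262 %.

0.0003262 %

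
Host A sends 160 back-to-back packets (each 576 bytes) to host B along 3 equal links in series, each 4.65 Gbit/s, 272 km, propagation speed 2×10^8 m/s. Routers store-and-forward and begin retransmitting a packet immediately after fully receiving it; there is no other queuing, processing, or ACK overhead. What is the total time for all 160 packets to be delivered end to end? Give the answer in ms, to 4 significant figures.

4.241 ms

Per-hop transmission t_tx = L/R = 4608/4650000000 = 0.000990968 ms.
Per-hop propagation t_prop = 272000/200000000 = 1.36 ms.
Pipeline fill: first packet needs 3·t_tx to clear all hops; remaining 159 packets each add one t_tx.
Total = (3+160-1)·t_tx + 3·t_prop = 162·0.000990968 + 3·1.36 = 4.241 ms.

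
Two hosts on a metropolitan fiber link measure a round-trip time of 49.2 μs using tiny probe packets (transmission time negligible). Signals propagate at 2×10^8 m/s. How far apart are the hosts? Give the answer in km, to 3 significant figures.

4.92 km

One-way propagation = RTT/2 = 24.6 μs.
d = s × t = 200000000 × 2.46e-05 = 4.92 km.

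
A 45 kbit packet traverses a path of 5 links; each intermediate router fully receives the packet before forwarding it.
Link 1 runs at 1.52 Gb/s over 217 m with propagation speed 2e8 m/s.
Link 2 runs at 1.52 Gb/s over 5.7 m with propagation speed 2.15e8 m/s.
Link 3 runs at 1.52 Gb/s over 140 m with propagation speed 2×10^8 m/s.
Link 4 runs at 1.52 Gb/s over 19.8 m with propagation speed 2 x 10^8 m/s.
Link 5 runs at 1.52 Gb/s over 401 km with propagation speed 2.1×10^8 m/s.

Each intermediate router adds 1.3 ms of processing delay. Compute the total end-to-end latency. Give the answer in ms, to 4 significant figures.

L = 45000 bits.
Transmission delay per hop = L/R = 45000/1520000000 = 0.0296053 ms; 5 hops → 0.148026 ms.
Propagation delays (d/s per hop): 0.001085, 2.65116e-05, 0.0007, 9.9e-05, 1.90952 ms; sum = 1.91143 ms.
Processing at 4 router(s): 4 × 1.3 ms = 5.2 ms.
End-to-end = 7.259 ms.

7.259 ms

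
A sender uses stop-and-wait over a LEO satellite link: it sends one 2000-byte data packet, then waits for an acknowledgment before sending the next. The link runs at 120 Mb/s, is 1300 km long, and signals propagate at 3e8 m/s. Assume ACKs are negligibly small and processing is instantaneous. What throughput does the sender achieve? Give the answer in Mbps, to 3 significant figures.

t_tx = L/R = 16000/120000000 = 0.000133333 s.
t_prop = 1300000/300000000 = 0.00433333 s; RTT = 0.00866667 s.
Cycle = t_tx + RTT = 0.0088 s.
Throughput = L / cycle = 16000 / 0.0088 = 1.82 Mbps.

1.82 Mbps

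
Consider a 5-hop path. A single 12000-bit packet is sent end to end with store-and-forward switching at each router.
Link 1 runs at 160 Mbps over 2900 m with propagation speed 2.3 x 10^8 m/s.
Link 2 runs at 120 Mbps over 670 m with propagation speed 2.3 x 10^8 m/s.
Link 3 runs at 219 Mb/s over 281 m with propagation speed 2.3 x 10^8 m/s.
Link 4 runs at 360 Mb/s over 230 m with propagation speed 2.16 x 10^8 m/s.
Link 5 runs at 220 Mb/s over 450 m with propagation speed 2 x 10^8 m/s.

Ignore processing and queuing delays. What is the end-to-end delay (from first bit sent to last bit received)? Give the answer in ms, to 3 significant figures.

Transmission delays (L/R per hop): 0.075, 0.1, 0.0547945, 0.0333333, 0.0545455 ms; sum = 0.317673 ms.
Propagation delays (d/s per hop): 0.0126087, 0.00291304, 0.00122174, 0.00106481, 0.00225 ms; sum = 0.0200583 ms.
End-to-end = 0.338 ms.

0.338 ms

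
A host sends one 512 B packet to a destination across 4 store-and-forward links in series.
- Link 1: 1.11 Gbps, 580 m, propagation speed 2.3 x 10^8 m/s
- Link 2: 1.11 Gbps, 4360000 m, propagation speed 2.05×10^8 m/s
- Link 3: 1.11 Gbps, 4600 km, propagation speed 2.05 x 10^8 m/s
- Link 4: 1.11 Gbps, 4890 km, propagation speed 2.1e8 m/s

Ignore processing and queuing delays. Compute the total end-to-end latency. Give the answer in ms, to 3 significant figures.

L = 512 × 8 = 4096 bits.
Transmission delay per hop = L/R = 4096/1110000000 = 0.00369009 ms; 4 hops → 0.0147604 ms.
Propagation delays (d/s per hop): 0.00252174, 21.2683, 22.439, 23.2857 ms; sum = 66.9956 ms.
End-to-end = 67.0 ms.

67.0 ms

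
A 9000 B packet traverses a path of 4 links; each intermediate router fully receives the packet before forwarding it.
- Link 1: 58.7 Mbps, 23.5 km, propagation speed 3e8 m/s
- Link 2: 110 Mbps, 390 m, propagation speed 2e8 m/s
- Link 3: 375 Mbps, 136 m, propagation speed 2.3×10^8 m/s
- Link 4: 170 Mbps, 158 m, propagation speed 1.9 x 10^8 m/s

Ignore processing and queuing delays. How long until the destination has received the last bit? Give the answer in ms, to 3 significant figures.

L = 9000 × 8 = 72000 bits.
Transmission delays (L/R per hop): 1.22658, 0.654545, 0.192, 0.423529 ms; sum = 2.49665 ms.
Propagation delays (d/s per hop): 0.0783333, 0.00195, 0.000591304, 0.000831579 ms; sum = 0.0817062 ms.
End-to-end = 2.58 ms.

2.58 ms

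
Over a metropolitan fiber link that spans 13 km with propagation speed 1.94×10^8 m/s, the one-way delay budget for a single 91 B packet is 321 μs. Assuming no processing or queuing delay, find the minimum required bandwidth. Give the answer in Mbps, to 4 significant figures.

L = 728 bits.
Propagation delay = 13000 / 194000000 = 67.0103 μs.
Transmission budget = 321 − 67.0103 = 253.99 μs.
R ≥ L / t_tx = 728 bits / 0.00025399 s = 2.866 Mbps.

2.866 Mbps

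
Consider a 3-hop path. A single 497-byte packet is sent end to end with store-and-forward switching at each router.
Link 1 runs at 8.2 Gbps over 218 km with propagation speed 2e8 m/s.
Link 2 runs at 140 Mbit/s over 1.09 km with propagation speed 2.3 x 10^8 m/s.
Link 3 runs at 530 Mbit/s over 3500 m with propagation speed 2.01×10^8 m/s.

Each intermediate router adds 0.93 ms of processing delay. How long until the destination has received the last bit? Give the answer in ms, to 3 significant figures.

3.01 ms

L = 497 × 8 = 3976 bits.
Transmission delays (L/R per hop): 0.000484878, 0.0284, 0.00750189 ms; sum = 0.0363868 ms.
Propagation delays (d/s per hop): 1.09, 0.00473913, 0.0174129 ms; sum = 1.11215 ms.
Processing at 2 router(s): 2 × 0.93 ms = 1.86 ms.
End-to-end = 3.01 ms.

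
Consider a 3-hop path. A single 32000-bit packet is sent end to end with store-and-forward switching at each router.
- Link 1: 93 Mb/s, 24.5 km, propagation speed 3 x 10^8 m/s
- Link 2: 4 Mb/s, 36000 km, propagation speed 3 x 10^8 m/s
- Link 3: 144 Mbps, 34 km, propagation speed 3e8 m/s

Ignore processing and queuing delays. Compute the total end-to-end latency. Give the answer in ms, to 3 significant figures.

129 ms

Transmission delays (L/R per hop): 0.344086, 8, 0.222222 ms; sum = 8.56631 ms.
Propagation delays (d/s per hop): 0.0816667, 120, 0.113333 ms; sum = 120.195 ms.
End-to-end = 129 ms.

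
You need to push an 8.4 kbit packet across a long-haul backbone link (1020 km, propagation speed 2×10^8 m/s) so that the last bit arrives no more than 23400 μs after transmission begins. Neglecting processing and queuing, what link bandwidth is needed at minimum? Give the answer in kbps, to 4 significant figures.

459.0 kbps

Propagation delay = 1020000 / 200000000 = 5100 μs.
Transmission budget = 23400 − 5100 = 18300 μs.
R ≥ L / t_tx = 8400 bits / 0.0183 s = 459.0 kbps.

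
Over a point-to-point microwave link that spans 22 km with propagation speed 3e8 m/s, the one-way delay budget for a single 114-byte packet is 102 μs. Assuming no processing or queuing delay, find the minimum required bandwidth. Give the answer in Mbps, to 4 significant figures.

31.81 Mbps

L = 912 bits.
Propagation delay = 22000 / 300000000 = 73.3333 μs.
Transmission budget = 102 − 73.3333 = 28.6667 μs.
R ≥ L / t_tx = 912 bits / 2.86667e-05 s = 31.81 Mbps.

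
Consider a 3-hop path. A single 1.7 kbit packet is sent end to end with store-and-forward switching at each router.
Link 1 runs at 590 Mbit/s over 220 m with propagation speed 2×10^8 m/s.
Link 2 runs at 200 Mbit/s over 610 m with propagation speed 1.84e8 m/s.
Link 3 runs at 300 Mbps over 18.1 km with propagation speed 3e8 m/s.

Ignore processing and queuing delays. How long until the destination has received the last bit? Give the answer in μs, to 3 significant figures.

81.8 μs

L = 1700 bits.
Transmission delays (L/R per hop): 2.88136, 8.5, 5.66667 μs; sum = 17.048 μs.
Propagation delays (d/s per hop): 1.1, 3.31522, 60.3333 μs; sum = 64.7486 μs.
End-to-end = 81.8 μs.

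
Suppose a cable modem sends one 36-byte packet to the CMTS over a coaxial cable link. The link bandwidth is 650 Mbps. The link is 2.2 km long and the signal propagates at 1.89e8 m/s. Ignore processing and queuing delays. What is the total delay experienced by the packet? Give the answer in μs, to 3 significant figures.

L = 36 × 8 = 288 bits.
Transmission delay = L/R = 288 / 650000000 = 0.443077 μs.
Propagation delay = d/s = 2200 m / 189000000 m/s = 11.6402 μs.
Total = 12.1 μs.

12.1 μs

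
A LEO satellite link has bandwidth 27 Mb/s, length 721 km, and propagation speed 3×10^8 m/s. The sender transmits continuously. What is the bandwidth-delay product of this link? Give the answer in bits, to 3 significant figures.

Propagation delay = 721000 / 300000000 = 0.00240333 s.
BDP = R × t_prop = 27000000 × 0.00240333 = 64890 bits.

64900 bits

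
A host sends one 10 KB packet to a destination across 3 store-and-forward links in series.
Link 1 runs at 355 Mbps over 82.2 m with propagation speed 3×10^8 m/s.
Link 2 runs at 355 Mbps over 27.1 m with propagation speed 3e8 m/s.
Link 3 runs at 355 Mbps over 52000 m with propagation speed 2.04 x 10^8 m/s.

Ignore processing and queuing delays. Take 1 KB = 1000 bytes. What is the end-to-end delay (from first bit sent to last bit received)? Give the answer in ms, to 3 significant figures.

L = 80000 bits.
Transmission delay per hop = L/R = 80000/355000000 = 0.225352 ms; 3 hops → 0.676056 ms.
Propagation delays (d/s per hop): 0.000274, 9.03333e-05, 0.254902 ms; sum = 0.255266 ms.
End-to-end = 0.931 ms.

0.931 ms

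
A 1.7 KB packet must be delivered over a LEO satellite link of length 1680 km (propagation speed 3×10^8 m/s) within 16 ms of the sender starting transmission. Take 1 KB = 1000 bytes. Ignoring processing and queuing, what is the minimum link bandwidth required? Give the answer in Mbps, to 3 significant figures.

1.31 Mbps

L = 13600 bits.
Propagation delay = 1680000 / 300000000 = 5.6 ms.
Transmission budget = 16 − 5.6 = 10.4 ms.
R ≥ L / t_tx = 13600 bits / 0.0104 s = 1.31 Mbps.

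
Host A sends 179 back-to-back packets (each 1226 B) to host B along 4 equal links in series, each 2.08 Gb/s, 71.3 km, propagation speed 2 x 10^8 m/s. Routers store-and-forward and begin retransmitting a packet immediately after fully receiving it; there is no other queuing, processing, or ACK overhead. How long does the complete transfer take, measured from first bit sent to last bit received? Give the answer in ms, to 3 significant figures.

Per-hop transmission t_tx = L/R = 9808/2080000000 = 0.00471538 ms.
Per-hop propagation t_prop = 71300/200000000 = 0.3565 ms.
Pipeline fill: first packet needs 4·t_tx to clear all hops; remaining 178 packets each add one t_tx.
Total = (4+179-1)·t_tx + 4·t_prop = 182·0.00471538 + 4·0.3565 = 2.28 ms.

2.28 ms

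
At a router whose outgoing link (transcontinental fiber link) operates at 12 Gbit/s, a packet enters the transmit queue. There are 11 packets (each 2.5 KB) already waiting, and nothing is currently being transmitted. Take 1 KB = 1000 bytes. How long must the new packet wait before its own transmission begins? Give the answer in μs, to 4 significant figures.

Each queued packet: L/R = 20000/12000000000 = 1.66667 μs.
11 queued → 18.3333 μs.
Queuing delay = 18.33 μs.

18.33 μs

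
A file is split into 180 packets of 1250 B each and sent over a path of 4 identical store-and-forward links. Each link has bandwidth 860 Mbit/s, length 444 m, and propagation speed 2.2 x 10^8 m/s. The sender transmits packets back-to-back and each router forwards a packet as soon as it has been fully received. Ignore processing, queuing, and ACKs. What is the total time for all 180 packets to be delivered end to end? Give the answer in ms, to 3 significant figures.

2.14 ms

Per-hop transmission t_tx = L/R = 10000/860000000 = 0.0116279 ms.
Per-hop propagation t_prop = 444/2.2e+08 = 0.00201818 ms.
Pipeline fill: first packet needs 4·t_tx to clear all hops; remaining 179 packets each add one t_tx.
Total = (4+180-1)·t_tx + 4·t_prop = 183·0.0116279 + 4·0.00201818 = 2.14 ms.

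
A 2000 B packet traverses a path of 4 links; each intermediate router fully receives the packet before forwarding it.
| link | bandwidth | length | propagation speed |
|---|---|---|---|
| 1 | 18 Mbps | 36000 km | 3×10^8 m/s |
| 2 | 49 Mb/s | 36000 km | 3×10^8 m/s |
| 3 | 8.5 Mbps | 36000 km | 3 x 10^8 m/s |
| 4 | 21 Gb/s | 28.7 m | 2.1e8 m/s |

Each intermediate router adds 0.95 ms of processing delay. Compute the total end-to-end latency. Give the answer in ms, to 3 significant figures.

366 ms

L = 2000 × 8 = 16000 bits.
Transmission delays (L/R per hop): 0.888889, 0.326531, 1.88235, 0.000761905 ms; sum = 3.09853 ms.
Propagation delays (d/s per hop): 120, 120, 120, 0.000136667 ms; sum = 360 ms.
Processing at 3 router(s): 3 × 0.95 ms = 2.85 ms.
End-to-end = 366 ms.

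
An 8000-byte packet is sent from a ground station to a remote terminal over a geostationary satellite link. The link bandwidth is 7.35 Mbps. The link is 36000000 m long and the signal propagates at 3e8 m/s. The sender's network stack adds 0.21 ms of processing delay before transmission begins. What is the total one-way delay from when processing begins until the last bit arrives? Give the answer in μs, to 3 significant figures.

129000 μs

L = 8000 × 8 = 64000 bits.
Transmission delay = L/R = 64000 / 7350000 = 8707.48 μs.
Propagation delay = d/s = 36000000 m / 300000000 m/s = 120000 μs.
Plus processing delay 0.21 ms = 210 μs.
Total = 129000 μs.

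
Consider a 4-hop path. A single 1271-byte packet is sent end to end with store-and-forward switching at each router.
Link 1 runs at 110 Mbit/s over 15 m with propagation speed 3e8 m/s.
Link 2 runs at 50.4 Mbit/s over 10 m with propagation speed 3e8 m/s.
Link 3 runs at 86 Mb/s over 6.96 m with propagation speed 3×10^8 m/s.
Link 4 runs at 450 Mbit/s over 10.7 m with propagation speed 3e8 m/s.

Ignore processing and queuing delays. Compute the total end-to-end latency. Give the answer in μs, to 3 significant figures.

L = 1271 × 8 = 10168 bits.
Transmission delays (L/R per hop): 92.4364, 201.746, 118.233, 22.5956 μs; sum = 435.011 μs.
Propagation delays (d/s per hop): 0.05, 0.0333333, 0.0232, 0.0356667 μs; sum = 0.1422 μs.
End-to-end = 435 μs.

435 μs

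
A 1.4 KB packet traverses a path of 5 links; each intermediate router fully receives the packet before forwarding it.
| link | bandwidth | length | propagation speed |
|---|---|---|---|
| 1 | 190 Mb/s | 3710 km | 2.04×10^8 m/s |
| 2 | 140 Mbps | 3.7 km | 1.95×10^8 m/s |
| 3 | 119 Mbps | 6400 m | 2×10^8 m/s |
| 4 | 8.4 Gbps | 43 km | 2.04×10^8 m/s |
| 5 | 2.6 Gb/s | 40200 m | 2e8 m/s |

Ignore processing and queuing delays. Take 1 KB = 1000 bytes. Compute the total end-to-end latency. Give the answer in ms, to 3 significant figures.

L = 11200 bits.
Transmission delays (L/R per hop): 0.0589474, 0.08, 0.0941176, 0.00133333, 0.00430769 ms; sum = 0.238706 ms.
Propagation delays (d/s per hop): 18.1863, 0.0189744, 0.032, 0.210784, 0.201 ms; sum = 18.649 ms.
End-to-end = 18.9 ms.

18.9 ms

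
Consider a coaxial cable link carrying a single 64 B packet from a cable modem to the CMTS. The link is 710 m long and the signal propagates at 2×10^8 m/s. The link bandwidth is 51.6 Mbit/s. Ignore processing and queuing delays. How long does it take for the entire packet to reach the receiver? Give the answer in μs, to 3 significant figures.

L = 64 × 8 = 512 bits.
Transmission delay = L/R = 512 / 51600000 = 9.92248 μs.
Propagation delay = d/s = 710 m / 200000000 m/s = 3.55 μs.
Total = 13.5 μs.

13.5 μs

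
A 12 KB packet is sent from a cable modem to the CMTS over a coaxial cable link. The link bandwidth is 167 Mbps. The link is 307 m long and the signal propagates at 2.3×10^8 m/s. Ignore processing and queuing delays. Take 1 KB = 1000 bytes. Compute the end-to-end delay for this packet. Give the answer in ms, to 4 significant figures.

0.5762 ms

L = 96000 bits.
Transmission delay = L/R = 96000 / 167000000 = 0.57485 ms.
Propagation delay = d/s = 307 m / 2.3e+08 m/s = 0.00133478 ms.
Total = 0.5762 ms.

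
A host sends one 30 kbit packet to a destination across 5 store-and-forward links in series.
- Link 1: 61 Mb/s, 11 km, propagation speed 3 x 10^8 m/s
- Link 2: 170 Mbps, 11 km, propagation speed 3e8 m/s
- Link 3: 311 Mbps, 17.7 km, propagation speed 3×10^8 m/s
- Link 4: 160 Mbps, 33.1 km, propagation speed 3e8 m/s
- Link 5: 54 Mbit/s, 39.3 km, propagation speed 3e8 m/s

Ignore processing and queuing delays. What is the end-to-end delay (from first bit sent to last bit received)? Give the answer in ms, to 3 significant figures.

1.88 ms

L = 30000 bits.
Transmission delays (L/R per hop): 0.491803, 0.176471, 0.096463, 0.1875, 0.555556 ms; sum = 1.50779 ms.
Propagation delays (d/s per hop): 0.0366667, 0.0366667, 0.059, 0.110333, 0.131 ms; sum = 0.373667 ms.
End-to-end = 1.88 ms.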